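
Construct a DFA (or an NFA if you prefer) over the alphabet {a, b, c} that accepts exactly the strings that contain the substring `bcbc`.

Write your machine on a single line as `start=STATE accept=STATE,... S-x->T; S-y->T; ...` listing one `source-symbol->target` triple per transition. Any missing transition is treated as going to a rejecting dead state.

start=s0; accept=s4; s0-a->s0; s0-b->s1; s0-c->s0; s1-a->s0; s1-b->s1; s1-c->s2; s2-a->s0; s2-b->s3; s2-c->s0; s3-a->s0; s3-b->s1; s3-c->s4; s4-a->s4; s4-b->s4; s4-c->s4

States s0..s3 record the length of the longest prefix of `bcbc` that matches the current input suffix. Reaching s4 means `bcbc` has been seen, and we stay there forever. Accept from s4.
With 5 states:
        a   b   c  
>  s0   s0  s1  s0 
   s1   s0  s1  s2 
   s2   s0  s3  s0 
   s3   s0  s1  s4 
 * s4   s4  s4  s4 
(> = start, * = accepting)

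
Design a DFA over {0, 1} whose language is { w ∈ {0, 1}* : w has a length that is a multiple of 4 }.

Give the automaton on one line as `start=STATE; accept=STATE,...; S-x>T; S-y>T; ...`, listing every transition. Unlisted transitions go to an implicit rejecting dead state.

start=q0; accept=q0; q0-0>q1; q0-1>q1; q1-0>q2; q1-1>q2; q2-0>q3; q2-1>q3; q3-0>q0; q3-1>q0

Count input length modulo 4: every symbol advances one step around the cycle q0 → q1 → q2 → q3 → q0. Accept at q0.
        0   1  
>* q0   q1  q1 
   q1   q2  q2 
   q2   q3  q3 
   q3   q0  q0 
(> = start, * = accepting)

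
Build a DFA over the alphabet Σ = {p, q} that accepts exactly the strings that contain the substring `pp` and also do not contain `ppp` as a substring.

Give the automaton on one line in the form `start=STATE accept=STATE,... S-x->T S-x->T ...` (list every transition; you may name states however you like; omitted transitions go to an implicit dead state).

Handle the two conditions separately and then intersect. The first has 3 states tracking whether and how much of `pp` has been seen; the second has 4 states tracking partial matches of the forbidden pattern `ppp`. A product state is a pair (one from each), accepting exactly when both do.
A 6-state machine:
        p   q  
>  s0   s1  s0 
   s1   s2  s0 
 * s2   s3  s4 
   s3   s3  s3 
 * s4   s5  s4 
 * s5   s2  s4 
(> = start, * = accepting)

start=s0 accept=s2,s4,s5 s0-p->s1 s0-q->s0 s1-p->s2 s1-q->s0 s2-p->s3 s2-q->s4 s3-p->s3 s3-q->s3 s4-p->s5 s4-q->s4 s5-p->s2 s5-q->s4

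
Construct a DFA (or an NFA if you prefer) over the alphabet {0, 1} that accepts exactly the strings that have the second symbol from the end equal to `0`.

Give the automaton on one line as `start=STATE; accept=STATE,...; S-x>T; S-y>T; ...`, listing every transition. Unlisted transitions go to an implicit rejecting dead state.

A DFA must remember the last 2 symbols (since which symbol is second-to-last isn't known until the input ends). Use one state per possible window of the last ≤2 symbols; accept from those whose window starts with `0`.
        0   1  
>  S0   S1  S2 
   S1   S3  S4 
   S2   S5  S6 
 * S3   S3  S4 
 * S4   S5  S6 
   S5   S3  S4 
   S6   S5  S6 
(> = start, * = accepting)

start=S0; accept=S3,S4; S0-0>S1; S0-1>S2; S1-0>S3; S1-1>S4; S2-0>S5; S2-1>S6; S3-0>S3; S3-1>S4; S4-0>S5; S4-1>S6; S5-0>S3; S5-1>S4; S6-0>S5; S6-1>S6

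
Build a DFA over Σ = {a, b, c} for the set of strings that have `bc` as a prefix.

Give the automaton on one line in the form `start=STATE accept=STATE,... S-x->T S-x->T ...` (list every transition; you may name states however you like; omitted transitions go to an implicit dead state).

start=q0 accept=q2 q0-a->q3 q0-b->q1 q0-c->q3 q1-a->q3 q1-b->q3 q1-c->q2 q2-a->q2 q2-b->q2 q2-c->q2 q3-a->q3 q3-b->q3 q3-c->q3

Walk along `bc` while the input agrees: from q0 take `b` to q1, and so on. Any deviation drops to the rejecting sink q3. Once q2 is reached the prefix is confirmed and every continuation is accepted.
        a   b   c  
>  q0   q3  q1  q3 
   q1   q3  q3  q2 
 * q2   q2  q2  q2 
   q3   q3  q3  q3 
(> = start, * = accepting)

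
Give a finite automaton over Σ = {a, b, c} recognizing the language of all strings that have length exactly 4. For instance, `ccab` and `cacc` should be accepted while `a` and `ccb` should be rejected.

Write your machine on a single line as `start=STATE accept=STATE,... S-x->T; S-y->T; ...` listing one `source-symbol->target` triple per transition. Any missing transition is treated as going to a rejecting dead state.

start=s0; accept=s4; s0-a->s1; s0-b->s1; s0-c->s1; s1-a->s2; s1-b->s2; s1-c->s2; s2-a->s3; s2-b->s3; s2-c->s3; s3-a->s4; s3-b->s4; s3-c->s4; s4-a->s5; s4-b->s5; s4-c->s5; s5-a->s5; s5-b->s5; s5-c->s5

Count input length up to 5: every symbol moves from s0 toward s5, which means 'more than 4' and absorbs. Accept from {s4}.
With 6 states:
        a   b   c  
>  s0   s1  s1  s1 
   s1   s2  s2  s2 
   s2   s3  s3  s3 
   s3   s4  s4  s4 
 * s4   s5  s5  s5 
   s5   s5  s5  s5 
(> = start, * = accepting)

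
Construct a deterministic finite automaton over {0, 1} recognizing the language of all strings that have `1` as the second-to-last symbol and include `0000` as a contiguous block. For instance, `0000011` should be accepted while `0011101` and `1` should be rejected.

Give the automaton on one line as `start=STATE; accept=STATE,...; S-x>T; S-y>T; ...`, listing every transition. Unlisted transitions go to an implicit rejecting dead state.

Build one automaton per condition and run them in lockstep. One (7 states) tracks the last 2 symbols read; the other (5 states) tracks whether and how much of `0000` has been seen. Each combined state is a pair, one component from each; accept when both components accept.
       0  1 
>  A   B  C 
   B   D  E 
   C   F  G 
   D   H  E 
   E   F  G 
   F   D  E 
   G   F  G 
   H   I  E 
   I   I  J 
   J   K  L 
 * K   I  J 
 * L   K  L 
(> = start, * = accepting)

start=A; accept=K,L; A-0>B; A-1>C; B-0>D; B-1>E; C-0>F; C-1>G; D-0>H; D-1>E; E-0>F; E-1>G; F-0>D; F-1>E; G-0>F; G-1>G; H-0>I; H-1>E; I-0>I; I-1>J; J-0>K; J-1>L; K-0>I; K-1>J; L-0>K; L-1>L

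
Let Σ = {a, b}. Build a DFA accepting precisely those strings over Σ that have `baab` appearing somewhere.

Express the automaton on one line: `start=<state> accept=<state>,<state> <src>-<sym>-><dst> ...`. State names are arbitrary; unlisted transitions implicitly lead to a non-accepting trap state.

start=s0 accept=s4 s0-a->s0 s0-b->s1 s1-a->s2 s1-b->s1 s2-a->s3 s2-b->s1 s3-a->s0 s3-b->s4 s4-a->s4 s4-b->s4

States s0..s3 record the length of the longest prefix of `baab` that matches the current input suffix. Reaching s4 means `baab` has been seen, and we stay there forever. Accept from s4.
With 5 states:
        a   b  
>  s0   s0  s1 
   s1   s2  s1 
   s2   s3  s1 
   s3   s0  s4 
 * s4   s4  s4 
(> = start, * = accepting)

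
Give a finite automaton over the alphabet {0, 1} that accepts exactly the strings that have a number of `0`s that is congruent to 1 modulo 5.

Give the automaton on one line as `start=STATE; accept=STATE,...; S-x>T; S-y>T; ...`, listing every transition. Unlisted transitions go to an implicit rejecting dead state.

start=S0; accept=S1; S0-0>S1; S0-1>S0; S1-0>S2; S1-1>S1; S2-0>S3; S2-1>S2; S3-0>S4; S3-1>S3; S4-0>S0; S4-1>S4

Keep the running count of `0`s modulo 5: each `0` advances along the cycle S0 → S1 → S2 → S3 → S4 → S0 while other symbols loop. Accept at S1.
With 5 states:
        0   1  
>  S0   S1  S0 
 * S1   S2  S1 
   S2   S3  S2 
   S3   S4  S3 
   S4   S0  S4 
(> = start, * = accepting)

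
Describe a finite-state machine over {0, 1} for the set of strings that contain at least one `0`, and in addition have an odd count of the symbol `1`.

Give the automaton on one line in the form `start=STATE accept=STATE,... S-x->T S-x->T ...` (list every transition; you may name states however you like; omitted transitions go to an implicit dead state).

Handle the two conditions separately and then intersect. One (3 states) tracks the count of `0`s, saturating at 2; the other (2 states) tracks the count of `1`s modulo 2. Each combined state is a pair, one component from each; accept when both components accept.
        0   1  
>  q0   q1  q2 
   q1   q3  q4 
   q2   q4  q0 
   q3   q3  q5 
 * q4   q5  q1 
 * q5   q5  q3 
(> = start, * = accepting)

start=q0 accept=q4,q5 q0-0->q1 q0-1->q2 q1-0->q3 q1-1->q4 q2-0->q4 q2-1->q0 q3-0->q3 q3-1->q5 q4-0->q5 q4-1->q1 q5-0->q5 q5-1->q3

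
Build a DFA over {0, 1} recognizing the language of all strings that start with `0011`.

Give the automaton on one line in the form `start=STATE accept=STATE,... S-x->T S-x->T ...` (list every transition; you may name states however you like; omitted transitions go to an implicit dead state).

start=A accept=E A-0->B A-1->F B-0->C B-1->F C-0->F C-1->D D-0->F D-1->E E-0->E E-1->E F-0->F F-1->F

Walk along `0011` while the input agrees: from A take `0` to B, and so on. Any deviation drops to the rejecting sink F. Once E is reached the prefix is confirmed and every continuation is accepted.
A 6-state machine:
       0  1 
>  A   B  F 
   B   C  F 
   C   F  D 
   D   F  E 
 * E   E  E 
   F   F  F 
(> = start, * = accepting)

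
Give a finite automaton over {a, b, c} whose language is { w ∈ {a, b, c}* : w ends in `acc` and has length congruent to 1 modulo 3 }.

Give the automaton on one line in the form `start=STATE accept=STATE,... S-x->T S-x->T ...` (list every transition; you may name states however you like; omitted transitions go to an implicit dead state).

start=q0 accept=q5 q0-a->q1 q0-b->q1 q0-c->q1 q1-a->q2 q1-b->q3 q1-c->q3 q2-a->q0 q2-b->q0 q2-c->q4 q3-a->q0 q3-b->q0 q3-c->q0 q4-a->q1 q4-b->q1 q4-c->q5 q5-a->q2 q5-b->q3 q5-c->q3

Handle the two conditions separately and then intersect. The first has 4 states tracking how much of the suffix `acc` has currently been matched; the second has 3 states tracking the input length modulo 3. A product state is a pair (one from each), accepting exactly when both do. Equivalent product states are then merged.
With 6 states:
        a   b   c  
>  q0   q1  q1  q1 
   q1   q2  q3  q3 
   q2   q0  q0  q4 
   q3   q0  q0  q0 
   q4   q1  q1  q5 
 * q5   q2  q3  q3 
(> = start, * = accepting)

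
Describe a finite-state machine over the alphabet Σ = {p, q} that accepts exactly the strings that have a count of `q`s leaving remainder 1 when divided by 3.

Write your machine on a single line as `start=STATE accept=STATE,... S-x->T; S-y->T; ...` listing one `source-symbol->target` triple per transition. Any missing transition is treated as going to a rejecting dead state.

The only thing that matters is how many `q`s have appeared, reduced mod 3. Use one state per residue: s0 for 0, …, s2 for 2. Reading `q` moves to the next residue; anything else stays put. s1 is accepting.
        p   q  
>  s0   s0  s1 
 * s1   s1  s2 
   s2   s2  s0 
(> = start, * = accepting)

start=s0; accept=s1; s0-p->s0; s0-q->s1; s1-p->s1; s1-q->s2; s2-p->s2; s2-q->s0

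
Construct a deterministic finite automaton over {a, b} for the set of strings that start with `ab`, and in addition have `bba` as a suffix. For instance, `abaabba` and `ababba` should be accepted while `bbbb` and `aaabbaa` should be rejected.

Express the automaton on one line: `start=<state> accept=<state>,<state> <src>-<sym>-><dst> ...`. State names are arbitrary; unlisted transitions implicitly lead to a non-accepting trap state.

Build one automaton per condition and run them in lockstep. The first has 4 states tracking whether the input so far still matches the prefix `ab`; the second has 4 states tracking how much of the suffix `bba` has currently been matched. A product state is a pair (one from each), accepting exactly when both do.
10 states suffice.
        a   b  
>  s0   s1  s2 
   s1   s3  s4 
   s2   s3  s5 
   s3   s3  s2 
   s4   s6  s7 
   s5   s8  s5 
   s6   s6  s4 
   s7   s9  s7 
   s8   s3  s2 
 * s9   s6  s4 
(> = start, * = accepting)

start=s0 accept=s9 s0-a->s1 s0-b->s2 s1-a->s3 s1-b->s4 s2-a->s3 s2-b->s5 s3-a->s3 s3-b->s2 s4-a->s6 s4-b->s7 s5-a->s8 s5-b->s5 s6-a->s6 s6-b->s4 s7-a->s9 s7-b->s7 s8-a->s3 s8-b->s2 s9-a->s6 s9-b->s4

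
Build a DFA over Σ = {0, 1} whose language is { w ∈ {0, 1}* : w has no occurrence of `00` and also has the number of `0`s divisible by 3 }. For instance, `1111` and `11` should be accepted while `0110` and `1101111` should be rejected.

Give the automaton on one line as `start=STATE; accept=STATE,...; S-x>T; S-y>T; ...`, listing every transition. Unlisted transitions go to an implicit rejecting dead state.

start=q0; accept=q0,q6; q0-0>q1; q0-1>q0; q1-0>q2; q1-1>q3; q2-0>q2; q2-1>q2; q3-0>q4; q3-1>q3; q4-0>q2; q4-1>q5; q5-0>q6; q5-1>q5; q6-0>q2; q6-1>q0

Handle the two conditions separately and then intersect. The first has 3 states tracking partial matches of the forbidden pattern `00`; the second has 3 states tracking the count of `0`s modulo 3. A product state is a pair (one from each), accepting exactly when both do. Equivalent product states are then merged.
        0   1  
>* q0   q1  q0 
   q1   q2  q3 
   q2   q2  q2 
   q3   q4  q3 
   q4   q2  q5 
   q5   q6  q5 
 * q6   q2  q0 
(> = start, * = accepting)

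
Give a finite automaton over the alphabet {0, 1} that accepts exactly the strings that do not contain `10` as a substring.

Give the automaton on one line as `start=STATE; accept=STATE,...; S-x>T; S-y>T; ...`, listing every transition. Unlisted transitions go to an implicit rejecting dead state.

start=q0; accept=q0,q1; q0-0>q0; q0-1>q1; q1-0>q2; q1-1>q1; q2-0>q2; q2-1>q2

Track partial matches of the forbidden pattern `10`. State q2 is a dead state reached once `10` has occurred; every other state accepts. q0 means no part of `10` is currently matched.
With 3 states:
        0   1  
>* q0   q0  q1 
 * q1   q2  q1 
   q2   q2  q2 
(> = start, * = accepting)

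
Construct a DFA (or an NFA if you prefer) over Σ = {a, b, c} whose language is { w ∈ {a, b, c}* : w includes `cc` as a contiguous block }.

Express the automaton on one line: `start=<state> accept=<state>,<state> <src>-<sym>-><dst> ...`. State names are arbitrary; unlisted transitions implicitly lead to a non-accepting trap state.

States q0..q1 record the length of the longest prefix of `cc` that matches the current input suffix. Reaching q2 means `cc` has been seen, and we stay there forever. Accept from q2.
3 states suffice.
        a   b   c  
>  q0   q0  q0  q1 
   q1   q0  q0  q2 
 * q2   q2  q2  q2 
(> = start, * = accepting)

start=q0 accept=q2 q0-a->q0 q0-b->q0 q0-c->q1 q1-a->q0 q1-b->q0 q1-c->q2 q2-a->q2 q2-b->q2 q2-c->q2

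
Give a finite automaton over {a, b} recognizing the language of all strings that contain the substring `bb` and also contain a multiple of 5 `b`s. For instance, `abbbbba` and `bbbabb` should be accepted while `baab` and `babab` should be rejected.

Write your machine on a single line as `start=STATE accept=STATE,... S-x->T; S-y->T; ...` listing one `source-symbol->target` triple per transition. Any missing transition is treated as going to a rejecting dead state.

Handle the two conditions separately and then intersect. One (3 states) tracks whether and how much of `bb` has been seen; the other (5 states) tracks the count of `b`s modulo 5. Each combined state is a pair, one component from each; accept when both components accept.
15 states suffice.
          a    b  
>  q0     q0   q1 
   q1     q2   q3 
   q2     q2   q4 
   q3     q3   q5 
   q4     q6   q5 
   q5     q5   q7 
   q6     q6   q8 
   q7     q7   q9 
   q8    q10   q7 
 * q9     q9  q11 
   q10   q10  q12 
   q11   q11   q3 
   q12   q13   q9 
   q13   q13  q14 
   q14    q0  q11 
(> = start, * = accepting)

start=q0; accept=q9; q0-a->q0; q0-b->q1; q1-a->q2; q1-b->q3; q2-a->q2; q2-b->q4; q3-a->q3; q3-b->q5; q4-a->q6; q4-b->q5; q5-a->q5; q5-b->q7; q6-a->q6; q6-b->q8; q7-a->q7; q7-b->q9; q8-a->q10; q8-b->q7; q9-a->q9; q9-b->q11; q10-a->q10; q10-b->q12; q11-a->q11; q11-b->q3; q12-a->q13; q12-b->q9; q13-a->q13; q13-b->q14; q14-a->q0; q14-b->q11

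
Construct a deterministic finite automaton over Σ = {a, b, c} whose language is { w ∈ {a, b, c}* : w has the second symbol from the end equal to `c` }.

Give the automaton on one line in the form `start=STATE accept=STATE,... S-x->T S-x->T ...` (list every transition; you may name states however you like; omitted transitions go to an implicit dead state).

start=q0 accept=q10,q11,q12 q0-a->q1 q0-b->q2 q0-c->q3 q1-a->q4 q1-b->q5 q1-c->q6 q2-a->q7 q2-b->q8 q2-c->q9 q3-a->q10 q3-b->q11 q3-c->q12 q4-a->q4 q4-b->q5 q4-c->q6 q5-a->q7 q5-b->q8 q5-c->q9 q6-a->q10 q6-b->q11 q6-c->q12 q7-a->q4 q7-b->q5 q7-c->q6 q8-a->q7 q8-b->q8 q8-c->q9 q9-a->q10 q9-b->q11 q9-c->q12 q10-a->q4 q10-b->q5 q10-c->q6 q11-a->q7 q11-b->q8 q11-c->q9 q12-a->q10 q12-b->q11 q12-c->q12

A DFA must remember the last 2 symbols (since which symbol is second-to-last isn't known until the input ends). Use one state per possible window of the last ≤2 symbols; accept from those whose window starts with `c`.
With 13 states:
          a    b    c  
>  q0     q1   q2   q3 
   q1     q4   q5   q6 
   q2     q7   q8   q9 
   q3    q10  q11  q12 
   q4     q4   q5   q6 
   q5     q7   q8   q9 
   q6    q10  q11  q12 
   q7     q4   q5   q6 
   q8     q7   q8   q9 
   q9    q10  q11  q12 
 * q10    q4   q5   q6 
 * q11    q7   q8   q9 
 * q12   q10  q11  q12 
(> = start, * = accepting)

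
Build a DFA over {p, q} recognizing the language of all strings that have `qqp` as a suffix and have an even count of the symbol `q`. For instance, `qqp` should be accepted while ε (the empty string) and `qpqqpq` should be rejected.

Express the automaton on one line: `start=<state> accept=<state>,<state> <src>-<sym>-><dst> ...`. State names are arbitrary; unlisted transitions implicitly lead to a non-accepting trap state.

start=s0 accept=s4 s0-p->s0 s0-q->s1 s1-p->s2 s1-q->s3 s2-p->s2 s2-q->s0 s3-p->s4 s3-q->s1 s4-p->s0 s4-q->s1

Handle the two conditions separately and then intersect. The first has 4 states tracking how much of the suffix `qqp` has currently been matched; the second has 2 states tracking the count of `q`s modulo 2. A product state is a pair (one from each), accepting exactly when both do. Minimizing collapses redundant product states.
        p   q  
>  s0   s0  s1 
   s1   s2  s3 
   s2   s2  s0 
   s3   s4  s1 
 * s4   s0  s1 
(> = start, * = accepting)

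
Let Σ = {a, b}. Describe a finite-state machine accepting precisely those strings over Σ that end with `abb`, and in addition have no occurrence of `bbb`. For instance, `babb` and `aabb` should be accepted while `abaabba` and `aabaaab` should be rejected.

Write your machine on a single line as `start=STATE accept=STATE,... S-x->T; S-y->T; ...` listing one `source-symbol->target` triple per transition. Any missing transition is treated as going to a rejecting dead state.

start=s0; accept=s5; s0-a->s1; s0-b->s2; s1-a->s1; s1-b->s3; s2-a->s1; s2-b->s4; s3-a->s1; s3-b->s5; s4-a->s1; s4-b->s6; s5-a->s1; s5-b->s6; s6-a->s6; s6-b->s6

Run two small machines in parallel and take their product. The first has 4 states tracking how much of the suffix `abb` has currently been matched; the second has 4 states tracking partial matches of the forbidden pattern `bbb`. A product state is a pair (one from each), accepting exactly when both do. After merging equivalent states the machine shrinks.
With 7 states:
        a   b  
>  s0   s1  s2 
   s1   s1  s3 
   s2   s1  s4 
   s3   s1  s5 
   s4   s1  s6 
 * s5   s1  s6 
   s6   s6  s6 
(> = start, * = accepting)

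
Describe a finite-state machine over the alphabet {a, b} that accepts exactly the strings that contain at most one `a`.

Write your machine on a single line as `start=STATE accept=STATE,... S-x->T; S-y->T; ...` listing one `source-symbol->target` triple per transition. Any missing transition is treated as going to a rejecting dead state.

Only the number of `a`s matters, and only up to 2. Make a chain q0 → q1 → q2 advanced by each `a` (with q2 absorbing); every other symbol self-loops. The accepting set is {q0, q1}.
With 3 states:
        a   b  
>* q0   q1  q0 
 * q1   q2  q1 
   q2   q2  q2 
(> = start, * = accepting)

start=q0; accept=q0,q1; q0-a->q1; q0-b->q0; q1-a->q2; q1-b->q1; q2-a->q2; q2-b->q2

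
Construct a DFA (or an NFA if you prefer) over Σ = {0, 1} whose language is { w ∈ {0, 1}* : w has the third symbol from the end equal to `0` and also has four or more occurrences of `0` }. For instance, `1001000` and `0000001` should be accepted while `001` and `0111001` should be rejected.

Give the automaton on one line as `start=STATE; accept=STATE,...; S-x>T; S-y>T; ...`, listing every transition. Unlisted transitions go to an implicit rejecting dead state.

Run two small machines in parallel and take their product. One (15 states) tracks the last 3 symbols read; the other (6 states) tracks the count of `0`s, saturating at 5. Each combined state is a pair, one component from each; accept when both components accept. Minimizing collapses redundant product states.
A 15-state machine:
          0    1  
>  s0     s1   s0 
   s1     s2   s1 
   s2     s3   s4 
   s3     s5   s6 
   s4     s7   s4 
 * s5     s5   s8 
   s6     s9  s10 
   s7    s11   s6 
 * s8     s9  s12 
 * s9    s11  s13 
   s10   s14  s10 
   s11    s5   s8 
 * s12   s14  s10 
   s13    s9  s12 
   s14   s11  s13 
(> = start, * = accepting)

start=s0; accept=s5,s8,s9,s12; s0-0>s1; s0-1>s0; s1-0>s2; s1-1>s1; s2-0>s3; s2-1>s4; s3-0>s5; s3-1>s6; s4-0>s7; s4-1>s4; s5-0>s5; s5-1>s8; s6-0>s9; s6-1>s10; s7-0>s11; s7-1>s6; s8-0>s9; s8-1>s12; s9-0>s11; s9-1>s13; s10-0>s14; s10-1>s10; s11-0>s5; s11-1>s8; s12-0>s14; s12-1>s10; s13-0>s9; s13-1>s12; s14-0>s11; s14-1>s13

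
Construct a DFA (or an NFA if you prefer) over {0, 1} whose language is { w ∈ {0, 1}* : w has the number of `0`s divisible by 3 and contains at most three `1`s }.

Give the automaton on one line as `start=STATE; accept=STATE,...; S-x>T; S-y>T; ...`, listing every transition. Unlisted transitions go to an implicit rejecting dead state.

start=q0; accept=q0,q2,q5,q8; q0-0>q1; q0-1>q2; q1-0>q3; q1-1>q4; q2-0>q4; q2-1>q5; q3-0>q0; q3-1>q6; q4-0>q6; q4-1>q7; q5-0>q7; q5-1>q8; q6-0>q2; q6-1>q9; q7-0>q9; q7-1>q10; q8-0>q10; q8-1>q11; q9-0>q5; q9-1>q12; q10-0>q12; q10-1>q13; q11-0>q13; q11-1>q11; q12-0>q8; q12-1>q14; q13-0>q14; q13-1>q13; q14-0>q11; q14-1>q14

Build one automaton per condition and run them in lockstep. The first has 3 states tracking the count of `0`s modulo 3; the second has 5 states tracking the count of `1`s, saturating at 4. A product state is a pair (one from each), accepting exactly when both do.
          0    1  
>* q0     q1   q2 
   q1     q3   q4 
 * q2     q4   q5 
   q3     q0   q6 
   q4     q6   q7 
 * q5     q7   q8 
   q6     q2   q9 
   q7     q9  q10 
 * q8    q10  q11 
   q9     q5  q12 
   q10   q12  q13 
   q11   q13  q11 
   q12    q8  q14 
   q13   q14  q13 
   q14   q11  q14 
(> = start, * = accepting)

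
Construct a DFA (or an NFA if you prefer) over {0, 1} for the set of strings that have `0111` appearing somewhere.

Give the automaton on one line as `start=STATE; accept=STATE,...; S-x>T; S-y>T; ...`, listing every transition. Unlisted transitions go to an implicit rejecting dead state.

start=s0; accept=s4; s0-0>s1; s0-1>s0; s1-0>s1; s1-1>s2; s2-0>s1; s2-1>s3; s3-0>s1; s3-1>s4; s4-0>s4; s4-1>s4

States s0..s3 record the length of the longest prefix of `0111` that matches the current input suffix. Reaching s4 means `0111` has been seen, and we stay there forever. Accept from s4.
        0   1  
>  s0   s1  s0 
   s1   s1  s2 
   s2   s1  s3 
   s3   s1  s4 
 * s4   s4  s4 
(> = start, * = accepting)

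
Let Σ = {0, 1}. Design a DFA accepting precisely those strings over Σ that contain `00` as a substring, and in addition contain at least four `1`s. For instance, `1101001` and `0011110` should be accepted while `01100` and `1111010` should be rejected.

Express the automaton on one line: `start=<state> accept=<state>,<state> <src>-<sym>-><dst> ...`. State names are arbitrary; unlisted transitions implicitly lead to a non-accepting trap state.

start=S0 accept=S15,S17 S0-0->S1 S0-1->S2 S1-0->S3 S1-1->S2 S2-0->S4 S2-1->S5 S3-0->S3 S3-1->S6 S4-0->S6 S4-1->S5 S5-0->S7 S5-1->S8 S6-0->S6 S6-1->S9 S7-0->S9 S7-1->S8 S8-0->S10 S8-1->S11 S9-0->S9 S9-1->S12 S10-0->S12 S10-1->S11 S11-0->S13 S11-1->S14 S12-0->S12 S12-1->S15 S13-0->S15 S13-1->S14 S14-0->S16 S14-1->S14 S15-0->S15 S15-1->S17 S16-0->S17 S16-1->S14 S17-0->S17 S17-1->S17

Handle the two conditions separately and then intersect. One (3 states) tracks whether and how much of `00` has been seen; the other (6 states) tracks the count of `1`s, saturating at 5. Each combined state is a pair, one component from each; accept when both components accept.
An 18-state machine:
          0    1  
>  S0     S1   S2 
   S1     S3   S2 
   S2     S4   S5 
   S3     S3   S6 
   S4     S6   S5 
   S5     S7   S8 
   S6     S6   S9 
   S7     S9   S8 
   S8    S10  S11 
   S9     S9  S12 
   S10   S12  S11 
   S11   S13  S14 
   S12   S12  S15 
   S13   S15  S14 
   S14   S16  S14 
 * S15   S15  S17 
   S16   S17  S14 
 * S17   S17  S17 
(> = start, * = accepting)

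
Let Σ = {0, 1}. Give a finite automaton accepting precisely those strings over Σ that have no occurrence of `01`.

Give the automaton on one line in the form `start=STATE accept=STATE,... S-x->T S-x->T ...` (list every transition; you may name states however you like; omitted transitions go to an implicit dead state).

start=s0 accept=s0,s1 s0-0->s1 s0-1->s0 s1-0->s1 s1-1->s2 s2-0->s2 s2-1->s2

This is the complement of 'contains `01`'. Use the same substring-matching states — s0 through s2 holding how much of `01` has just been matched — but flip the accepting set: everything except the trap s2 accepts.
3 states suffice.
        0   1  
>* s0   s1  s0 
 * s1   s1  s2 
   s2   s2  s2 
(> = start, * = accepting)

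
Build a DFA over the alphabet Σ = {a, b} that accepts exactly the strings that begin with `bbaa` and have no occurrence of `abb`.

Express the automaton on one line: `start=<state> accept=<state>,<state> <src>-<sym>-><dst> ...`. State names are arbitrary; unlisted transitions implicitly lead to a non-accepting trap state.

start=q0 accept=q5,q6 q0-a->q1 q0-b->q2 q1-a->q1 q1-b->q1 q2-a->q1 q2-b->q3 q3-a->q4 q3-b->q1 q4-a->q5 q4-b->q1 q5-a->q5 q5-b->q6 q6-a->q5 q6-b->q1

Run two small machines in parallel and take their product. The first has 6 states tracking whether the input so far still matches the prefix `bbaa`; the second has 4 states tracking partial matches of the forbidden pattern `abb`. A product state is a pair (one from each), accepting exactly when both do. After merging equivalent states the machine shrinks.
With 7 states:
        a   b  
>  q0   q1  q2 
   q1   q1  q1 
   q2   q1  q3 
   q3   q4  q1 
   q4   q5  q1 
 * q5   q5  q6 
 * q6   q5  q1 
(> = start, * = accepting)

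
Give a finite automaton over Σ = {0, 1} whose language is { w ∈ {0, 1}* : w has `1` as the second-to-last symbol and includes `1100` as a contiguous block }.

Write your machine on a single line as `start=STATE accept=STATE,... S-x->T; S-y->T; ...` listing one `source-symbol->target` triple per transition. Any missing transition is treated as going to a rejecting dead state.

start=q0; accept=q6,q7; q0-0->q0; q0-1->q1; q1-0->q0; q1-1->q2; q2-0->q3; q2-1->q2; q3-0->q4; q3-1->q1; q4-0->q4; q4-1->q5; q5-0->q6; q5-1->q7; q6-0->q4; q6-1->q5; q7-0->q6; q7-1->q7

Build one automaton per condition and run them in lockstep. One (7 states) tracks the last 2 symbols read; the other (5 states) tracks whether and how much of `1100` has been seen. Each combined state is a pair, one component from each; accept when both components accept. Equivalent product states are then merged.
With 8 states:
        0   1  
>  q0   q0  q1 
   q1   q0  q2 
   q2   q3  q2 
   q3   q4  q1 
   q4   q4  q5 
   q5   q6  q7 
 * q6   q4  q5 
 * q7   q6  q7 
(> = start, * = accepting)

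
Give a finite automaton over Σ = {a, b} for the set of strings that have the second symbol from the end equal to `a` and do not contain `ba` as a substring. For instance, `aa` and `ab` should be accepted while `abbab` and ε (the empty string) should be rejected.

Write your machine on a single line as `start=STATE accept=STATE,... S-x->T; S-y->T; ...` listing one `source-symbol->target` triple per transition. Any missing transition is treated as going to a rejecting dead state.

start=s0; accept=s3,s4; s0-a->s1; s0-b->s2; s1-a->s3; s1-b->s4; s2-a->s5; s2-b->s6; s3-a->s3; s3-b->s4; s4-a->s5; s4-b->s6; s5-a->s7; s5-b->s8; s6-a->s5; s6-b->s6; s7-a->s7; s7-b->s8; s8-a->s5; s8-b->s9; s9-a->s5; s9-b->s9

Build one automaton per condition and run them in lockstep. One (7 states) tracks the last 2 symbols read; the other (3 states) tracks partial matches of the forbidden pattern `ba`. Each combined state is a pair, one component from each; accept when both components accept.
        a   b  
>  s0   s1  s2 
   s1   s3  s4 
   s2   s5  s6 
 * s3   s3  s4 
 * s4   s5  s6 
   s5   s7  s8 
   s6   s5  s6 
   s7   s7  s8 
   s8   s5  s9 
   s9   s5  s9 
(> = start, * = accepting)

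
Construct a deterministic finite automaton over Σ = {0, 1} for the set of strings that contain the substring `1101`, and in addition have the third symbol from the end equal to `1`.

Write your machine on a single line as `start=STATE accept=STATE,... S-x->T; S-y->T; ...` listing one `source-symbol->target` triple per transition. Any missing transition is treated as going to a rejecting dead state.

start=s0; accept=s15,s18,s19,s20; s0-0->s1; s0-1->s2; s1-0->s3; s1-1->s4; s2-0->s5; s2-1->s6; s3-0->s7; s3-1->s8; s4-0->s9; s4-1->s10; s5-0->s11; s5-1->s12; s6-0->s13; s6-1->s14; s7-0->s7; s7-1->s8; s8-0->s9; s8-1->s10; s9-0->s11; s9-1->s12; s10-0->s13; s10-1->s14; s11-0->s7; s11-1->s8; s12-0->s9; s12-1->s10; s13-0->s11; s13-1->s15; s14-0->s13; s14-1->s14; s15-0->s16; s15-1->s17; s16-0->s18; s16-1->s15; s17-0->s19; s17-1->s20; s18-0->s21; s18-1->s22; s19-0->s18; s19-1->s15; s20-0->s19; s20-1->s20; s21-0->s21; s21-1->s22; s22-0->s16; s22-1->s17

Handle the two conditions separately and then intersect. One (5 states) tracks whether and how much of `1101` has been seen; the other (15 states) tracks the last 3 symbols read. Each combined state is a pair, one component from each; accept when both components accept.
23 states suffice.
          0    1  
>  s0     s1   s2 
   s1     s3   s4 
   s2     s5   s6 
   s3     s7   s8 
   s4     s9  s10 
   s5    s11  s12 
   s6    s13  s14 
   s7     s7   s8 
   s8     s9  s10 
   s9    s11  s12 
   s10   s13  s14 
   s11    s7   s8 
   s12    s9  s10 
   s13   s11  s15 
   s14   s13  s14 
 * s15   s16  s17 
   s16   s18  s15 
   s17   s19  s20 
 * s18   s21  s22 
 * s19   s18  s15 
 * s20   s19  s20 
   s21   s21  s22 
   s22   s16  s17 
(> = start, * = accepting)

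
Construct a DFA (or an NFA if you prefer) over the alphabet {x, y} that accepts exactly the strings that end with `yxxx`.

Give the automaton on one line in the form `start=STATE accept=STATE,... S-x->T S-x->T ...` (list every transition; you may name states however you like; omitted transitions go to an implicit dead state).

start=s0 accept=s4 s0-x->s0 s0-y->s1 s1-x->s2 s1-y->s1 s2-x->s3 s2-y->s1 s3-x->s4 s3-y->s1 s4-x->s0 s4-y->s1

Let each state record the length of the longest suffix of the input read so far that is also a prefix of `yxxx`. s1 means the last symbol is `y`; s2 means the last 2 symbols are `yx`; s3 means the last 3 symbols are `yxx`; s4 means the last 4 symbols are `yxxx`. Accept only at s4, where the string currently ends in `yxxx`.
A 5-state machine:
        x   y  
>  s0   s0  s1 
   s1   s2  s1 
   s2   s3  s1 
   s3   s4  s1 
 * s4   s0  s1 
(> = start, * = accepting)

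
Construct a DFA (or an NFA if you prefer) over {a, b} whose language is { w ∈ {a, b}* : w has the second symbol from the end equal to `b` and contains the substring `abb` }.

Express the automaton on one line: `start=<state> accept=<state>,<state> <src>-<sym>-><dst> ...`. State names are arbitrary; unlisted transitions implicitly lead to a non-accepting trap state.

Handle the two conditions separately and then intersect. One (7 states) tracks the last 2 symbols read; the other (4 states) tracks whether and how much of `abb` has been seen. Each combined state is a pair, one component from each; accept when both components accept.
With 11 states:
          a    b  
>  q0     q1   q2 
   q1     q3   q4 
   q2     q5   q6 
   q3     q3   q4 
   q4     q5   q7 
   q5     q3   q4 
   q6     q5   q6 
 * q7     q8   q7 
 * q8     q9  q10 
   q9     q9  q10 
   q10    q8   q7 
(> = start, * = accepting)

start=q0 accept=q7,q8 q0-a->q1 q0-b->q2 q1-a->q3 q1-b->q4 q2-a->q5 q2-b->q6 q3-a->q3 q3-b->q4 q4-a->q5 q4-b->q7 q5-a->q3 q5-b->q4 q6-a->q5 q6-b->q6 q7-a->q8 q7-b->q7 q8-a->q9 q8-b->q10 q9-a->q9 q9-b->q10 q10-a->q8 q10-b->q7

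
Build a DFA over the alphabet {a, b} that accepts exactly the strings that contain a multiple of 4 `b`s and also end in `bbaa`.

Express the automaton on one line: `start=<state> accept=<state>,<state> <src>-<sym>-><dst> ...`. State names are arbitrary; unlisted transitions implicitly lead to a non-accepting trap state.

Handle the two conditions separately and then intersect. The first has 4 states tracking the count of `b`s modulo 4; the second has 5 states tracking how much of the suffix `bbaa` has currently been matched. A product state is a pair (one from each), accepting exactly when both do. Equivalent product states are then merged.
With 8 states:
        a   b  
>  S0   S0  S1 
   S1   S1  S2 
   S2   S2  S3 
   S3   S4  S5 
   S4   S4  S0 
   S5   S6  S1 
   S6   S7  S1 
 * S7   S0  S1 
(> = start, * = accepting)

start=S0 accept=S7 S0-a->S0 S0-b->S1 S1-a->S1 S1-b->S2 S2-a->S2 S2-b->S3 S3-a->S4 S3-b->S5 S4-a->S4 S4-b->S0 S5-a->S6 S5-b->S1 S6-a->S7 S6-b->S1 S7-a->S0 S7-b->S1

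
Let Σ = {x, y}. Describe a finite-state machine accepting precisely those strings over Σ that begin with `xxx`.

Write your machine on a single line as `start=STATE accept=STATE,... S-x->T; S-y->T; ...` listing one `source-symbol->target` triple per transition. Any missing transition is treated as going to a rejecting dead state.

start=q0; accept=q3; q0-x->q1; q0-y->q4; q1-x->q2; q1-y->q4; q2-x->q3; q2-y->q4; q3-x->q3; q3-y->q3; q4-x->q4; q4-y->q4

Check the first 3 symbols one by one: q0 through q2 record how many have matched `xxx` so far; any wrong symbol goes to the dead state q4. After all 3 match we enter the accepting sink q3.
With 5 states:
        x   y  
>  q0   q1  q4 
   q1   q2  q4 
   q2   q3  q4 
 * q3   q3  q3 
   q4   q4  q4 
(> = start, * = accepting)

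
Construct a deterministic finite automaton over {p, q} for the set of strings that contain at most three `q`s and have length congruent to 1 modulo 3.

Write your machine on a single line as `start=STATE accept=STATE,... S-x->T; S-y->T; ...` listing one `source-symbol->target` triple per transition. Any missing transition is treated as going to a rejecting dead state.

start=A; accept=B,C,J,K; A-p->B; A-q->C; B-p->D; B-q->E; C-p->E; C-q->F; D-p->A; D-q->G; E-p->G; E-q->H; F-p->H; F-q->I; G-p->C; G-q->J; H-p->J; H-q->K; I-p->K; I-q->L; J-p->F; J-q->M; K-p->M; K-q->N; L-p->N; L-q->N; M-p->I; M-q->O; N-p->O; N-q->O; O-p->L; O-q->L

Run two small machines in parallel and take their product. The first has 5 states tracking the count of `q`s, saturating at 4; the second has 3 states tracking the input length modulo 3. A product state is a pair (one from each), accepting exactly when both do.
A 15-state machine:
       p  q 
>  A   B  C 
 * B   D  E 
 * C   E  F 
   D   A  G 
   E   G  H 
   F   H  I 
   G   C  J 
   H   J  K 
   I   K  L 
 * J   F  M 
 * K   M  N 
   L   N  N 
   M   I  O 
   N   O  O 
   O   L  L 
(> = start, * = accepting)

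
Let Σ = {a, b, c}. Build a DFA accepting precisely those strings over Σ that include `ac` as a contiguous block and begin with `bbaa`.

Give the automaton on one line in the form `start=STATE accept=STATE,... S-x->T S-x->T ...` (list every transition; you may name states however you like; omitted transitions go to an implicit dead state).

Run two small machines in parallel and take their product. The first has 3 states tracking whether and how much of `ac` has been seen; the second has 6 states tracking whether the input so far still matches the prefix `bbaa`. A product state is a pair (one from each), accepting exactly when both do. Equivalent product states are then merged.
With 8 states:
        a   b   c  
>  S0   S1  S2  S1 
   S1   S1  S1  S1 
   S2   S1  S3  S1 
   S3   S4  S1  S1 
   S4   S5  S1  S1 
   S5   S5  S6  S7 
   S6   S5  S6  S6 
 * S7   S7  S7  S7 
(> = start, * = accepting)

start=S0 accept=S7 S0-a->S1 S0-b->S2 S0-c->S1 S1-a->S1 S1-b->S1 S1-c->S1 S2-a->S1 S2-b->S3 S2-c->S1 S3-a->S4 S3-b->S1 S3-c->S1 S4-a->S5 S4-b->S1 S4-c->S1 S5-a->S5 S5-b->S6 S5-c->S7 S6-a->S5 S6-b->S6 S6-c->S6 S7-a->S7 S7-b->S7 S7-c->S7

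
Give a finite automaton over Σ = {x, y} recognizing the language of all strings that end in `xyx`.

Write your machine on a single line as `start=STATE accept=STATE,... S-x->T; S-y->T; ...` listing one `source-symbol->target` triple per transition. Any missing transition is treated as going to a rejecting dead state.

Remember how much of `xyx` the current input suffix matches. State q0 means no match yet; q1 means the last symbol is `x`; q2 means the last 2 symbols are `xy`; q3 means the last 3 symbols are `xyx`. Only q3 accepts. On a mismatch, fall back to the longest proper suffix that is still a prefix of `xyx`.
A 4-state machine:
        x   y  
>  q0   q1  q0 
   q1   q1  q2 
   q2   q3  q0 
 * q3   q1  q2 
(> = start, * = accepting)

start=q0; accept=q3; q0-x->q1; q0-y->q0; q1-x->q1; q1-y->q2; q2-x->q3; q2-y->q0; q3-x->q1; q3-y->q2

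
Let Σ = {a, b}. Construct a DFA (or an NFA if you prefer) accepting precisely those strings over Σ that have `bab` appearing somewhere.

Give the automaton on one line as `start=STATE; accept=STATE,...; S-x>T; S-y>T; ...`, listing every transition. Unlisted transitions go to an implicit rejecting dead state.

start=q0; accept=q3; q0-a>q0; q0-b>q1; q1-a>q2; q1-b>q1; q2-a>q0; q2-b>q3; q3-a>q3; q3-b>q3

States q0..q2 record the length of the longest prefix of `bab` that matches the current input suffix. Reaching q3 means `bab` has been seen, and we stay there forever. Accept from q3.
A 4-state machine:
        a   b  
>  q0   q0  q1 
   q1   q2  q1 
   q2   q0  q3 
 * q3   q3  q3 
(> = start, * = accepting)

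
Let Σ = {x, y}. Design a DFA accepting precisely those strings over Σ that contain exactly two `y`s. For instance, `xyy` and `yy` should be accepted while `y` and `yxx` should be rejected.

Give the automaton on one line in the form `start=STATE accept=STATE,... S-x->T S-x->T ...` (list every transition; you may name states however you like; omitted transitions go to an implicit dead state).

Only the number of `y`s matters, and only up to 3. Make a chain A → B → C → D advanced by each `y` (with D absorbing); every other symbol self-loops. The accepting set is {C}.
A 4-state machine:
       x  y 
>  A   A  B 
   B   B  C 
 * C   C  D 
   D   D  D 
(> = start, * = accepting)

start=A accept=C A-x->A A-y->B B-x->B B-y->C C-x->C C-y->D D-x->D D-y->D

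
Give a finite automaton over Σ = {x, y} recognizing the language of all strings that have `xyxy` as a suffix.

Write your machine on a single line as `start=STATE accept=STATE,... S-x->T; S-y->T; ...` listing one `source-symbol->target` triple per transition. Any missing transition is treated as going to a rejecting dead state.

Let each state record the length of the longest suffix of the input read so far that is also a prefix of `xyxy`. S1 means the last symbol is `x`; S2 means the last 2 symbols are `xy`; S3 means the last 3 symbols are `xyx`; S4 means the last 4 symbols are `xyxy`. Accept only at S4, where the string currently ends in `xyxy`.
5 states suffice.
        x   y  
>  S0   S1  S0 
   S1   S1  S2 
   S2   S3  S0 
   S3   S1  S4 
 * S4   S3  S0 
(> = start, * = accepting)

start=S0; accept=S4; S0-x->S1; S0-y->S0; S1-x->S1; S1-y->S2; S2-x->S3; S2-y->S0; S3-x->S1; S3-y->S4; S4-x->S3; S4-y->S0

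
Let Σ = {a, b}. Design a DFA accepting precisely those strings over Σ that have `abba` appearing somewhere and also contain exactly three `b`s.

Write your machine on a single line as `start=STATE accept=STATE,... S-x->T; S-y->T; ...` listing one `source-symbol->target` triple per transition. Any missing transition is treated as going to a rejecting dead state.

Run two small machines in parallel and take their product. One (5 states) tracks whether and how much of `abba` has been seen; the other (5 states) tracks the count of `b`s, saturating at 4. Each combined state is a pair, one component from each; accept when both components accept. After merging equivalent states the machine shrinks.
With 11 states:
          a    b  
>  q0     q1   q2 
   q1     q1   q3 
   q2     q4   q5 
   q3     q4   q6 
   q4     q4   q7 
   q5     q5   q5 
   q6     q8   q5 
   q7     q5   q9 
   q8     q8  q10 
   q9    q10   q5 
 * q10   q10   q5 
(> = start, * = accepting)

start=q0; accept=q10; q0-a->q1; q0-b->q2; q1-a->q1; q1-b->q3; q2-a->q4; q2-b->q5; q3-a->q4; q3-b->q6; q4-a->q4; q4-b->q7; q5-a->q5; q5-b->q5; q6-a->q8; q6-b->q5; q7-a->q5; q7-b->q9; q8-a->q8; q8-b->q10; q9-a->q10; q9-b->q5; q10-a->q10; q10-b->q5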